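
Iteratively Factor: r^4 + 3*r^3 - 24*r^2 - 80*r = (r)*(r^3 + 3*r^2 - 24*r - 80) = r*(r + 4)*(r^2 - r - 20) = r*(r + 4)^2*(r - 5)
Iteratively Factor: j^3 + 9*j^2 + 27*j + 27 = (j + 3)*(j^2 + 6*j + 9) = (j + 3)^2*(j + 3)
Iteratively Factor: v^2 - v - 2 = (v - 2)*(v + 1)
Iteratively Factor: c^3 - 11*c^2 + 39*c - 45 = (c - 3)*(c^2 - 8*c + 15) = (c - 3)^2*(c - 5)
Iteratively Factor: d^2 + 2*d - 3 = (d - 1)*(d + 3)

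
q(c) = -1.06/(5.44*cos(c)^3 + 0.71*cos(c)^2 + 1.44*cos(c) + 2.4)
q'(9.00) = -1.01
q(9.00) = 0.43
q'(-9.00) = 1.01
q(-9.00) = 0.43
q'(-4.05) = -21.03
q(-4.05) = -2.05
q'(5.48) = 0.25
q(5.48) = -0.19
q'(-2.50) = 5.70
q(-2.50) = 0.97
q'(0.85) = -0.28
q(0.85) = -0.20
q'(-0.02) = 0.00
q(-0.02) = -0.11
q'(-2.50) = 5.70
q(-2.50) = 0.97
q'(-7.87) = 0.27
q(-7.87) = -0.45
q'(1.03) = -0.36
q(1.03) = -0.26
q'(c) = -1.06*(16.32*sin(c)*cos(c)^2 + 1.42*sin(c)*cos(c) + 1.44*sin(c))/(5.44*cos(c)^3 + 0.71*cos(c)^2 + 1.44*cos(c) + 2.4)^2 = (17.2992*sin(c)^2 - 1.5052*cos(c) - 18.8256)*sin(c)/(5.44*cos(c)^3 + 0.71*cos(c)^2 + 1.44*cos(c) + 2.4)^2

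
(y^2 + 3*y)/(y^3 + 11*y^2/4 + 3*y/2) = 4*(y + 3)/(4*y^2 + 11*y + 6)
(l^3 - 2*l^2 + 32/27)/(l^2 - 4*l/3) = l - 2/3 - 8/(9*l)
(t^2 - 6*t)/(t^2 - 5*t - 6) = t/(t + 1)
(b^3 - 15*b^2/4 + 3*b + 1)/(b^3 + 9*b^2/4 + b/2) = (b^2 - 4*b + 4)/(b*(b + 2))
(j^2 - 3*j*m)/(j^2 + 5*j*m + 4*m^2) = j*(j - 3*m)/(j^2 + 5*j*m + 4*m^2)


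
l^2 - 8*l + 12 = (l - 6)*(l - 2)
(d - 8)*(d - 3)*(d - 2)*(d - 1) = d^4 - 14*d^3 + 59*d^2 - 94*d + 48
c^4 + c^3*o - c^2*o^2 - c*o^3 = c*(c - o)*(c + o)^2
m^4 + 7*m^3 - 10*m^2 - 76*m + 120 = (m - 2)^2*(m + 5)*(m + 6)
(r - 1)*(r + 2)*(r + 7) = r^3 + 8*r^2 + 5*r - 14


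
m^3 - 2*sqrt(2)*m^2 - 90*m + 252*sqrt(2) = (m - 6*sqrt(2))*(m - 3*sqrt(2))*(m + 7*sqrt(2))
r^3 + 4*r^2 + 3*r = r*(r + 1)*(r + 3)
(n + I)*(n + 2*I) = n^2 + 3*I*n - 2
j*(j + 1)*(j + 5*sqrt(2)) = j^3 + j^2 + 5*sqrt(2)*j^2 + 5*sqrt(2)*j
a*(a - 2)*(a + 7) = a^3 + 5*a^2 - 14*a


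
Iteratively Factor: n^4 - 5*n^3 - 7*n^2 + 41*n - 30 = (n - 1)*(n^3 - 4*n^2 - 11*n + 30) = (n - 2)*(n - 1)*(n^2 - 2*n - 15) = (n - 5)*(n - 2)*(n - 1)*(n + 3)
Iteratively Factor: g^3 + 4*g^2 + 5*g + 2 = (g + 1)*(g^2 + 3*g + 2) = (g + 1)*(g + 2)*(g + 1)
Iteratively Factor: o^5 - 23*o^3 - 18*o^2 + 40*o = (o - 5)*(o^4 + 5*o^3 + 2*o^2 - 8*o) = o*(o - 5)*(o^3 + 5*o^2 + 2*o - 8) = o*(o - 5)*(o - 1)*(o^2 + 6*o + 8) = o*(o - 5)*(o - 1)*(o + 4)*(o + 2)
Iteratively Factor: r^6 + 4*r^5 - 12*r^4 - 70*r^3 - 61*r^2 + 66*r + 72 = (r + 3)*(r^5 + r^4 - 15*r^3 - 25*r^2 + 14*r + 24) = (r - 1)*(r + 3)*(r^4 + 2*r^3 - 13*r^2 - 38*r - 24) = (r - 1)*(r + 1)*(r + 3)*(r^3 + r^2 - 14*r - 24) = (r - 1)*(r + 1)*(r + 2)*(r + 3)*(r^2 - r - 12) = (r - 1)*(r + 1)*(r + 2)*(r + 3)^2*(r - 4)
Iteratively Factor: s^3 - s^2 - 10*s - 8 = (s + 2)*(s^2 - 3*s - 4) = (s - 4)*(s + 2)*(s + 1)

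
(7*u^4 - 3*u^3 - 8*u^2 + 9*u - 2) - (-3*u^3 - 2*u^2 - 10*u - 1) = 7*u^4 - 6*u^2 + 19*u - 1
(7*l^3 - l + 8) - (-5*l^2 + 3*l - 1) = 7*l^3 + 5*l^2 - 4*l + 9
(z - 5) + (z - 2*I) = 2*z - 5 - 2*I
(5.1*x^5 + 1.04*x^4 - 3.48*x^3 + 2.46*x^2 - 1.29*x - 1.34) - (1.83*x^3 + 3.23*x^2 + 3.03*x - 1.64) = 5.1*x^5 + 1.04*x^4 - 5.31*x^3 - 0.77*x^2 - 4.32*x + 0.3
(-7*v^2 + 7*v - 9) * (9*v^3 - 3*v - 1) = -63*v^5 + 63*v^4 - 60*v^3 - 14*v^2 + 20*v + 9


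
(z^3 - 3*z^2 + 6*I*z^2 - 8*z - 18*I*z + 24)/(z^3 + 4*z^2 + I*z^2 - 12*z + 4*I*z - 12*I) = (z^3 + z^2*(-3 + 6*I) + z*(-8 - 18*I) + 24)/(z^3 + z^2*(4 + I) + z*(-12 + 4*I) - 12*I)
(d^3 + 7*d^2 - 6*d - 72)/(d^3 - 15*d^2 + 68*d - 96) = (d^2 + 10*d + 24)/(d^2 - 12*d + 32)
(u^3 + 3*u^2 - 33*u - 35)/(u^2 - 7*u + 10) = (u^2 + 8*u + 7)/(u - 2)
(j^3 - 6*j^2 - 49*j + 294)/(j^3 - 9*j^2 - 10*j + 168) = (j + 7)/(j + 4)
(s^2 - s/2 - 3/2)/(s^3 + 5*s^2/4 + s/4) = 2*(2*s - 3)/(s*(4*s + 1))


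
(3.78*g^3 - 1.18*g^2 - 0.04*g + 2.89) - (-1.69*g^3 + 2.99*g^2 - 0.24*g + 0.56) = 5.47*g^3 - 4.17*g^2 + 0.2*g + 2.33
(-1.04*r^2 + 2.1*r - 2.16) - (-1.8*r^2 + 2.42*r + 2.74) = 0.76*r^2 - 0.32*r - 4.9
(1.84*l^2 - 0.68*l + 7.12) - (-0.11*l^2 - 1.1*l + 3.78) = 1.95*l^2 + 0.42*l + 3.34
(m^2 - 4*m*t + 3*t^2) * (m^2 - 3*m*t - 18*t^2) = m^4 - 7*m^3*t - 3*m^2*t^2 + 63*m*t^3 - 54*t^4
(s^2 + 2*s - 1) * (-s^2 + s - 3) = -s^4 - s^3 - 7*s + 3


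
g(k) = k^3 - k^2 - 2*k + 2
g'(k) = 3*k^2 - 2*k - 2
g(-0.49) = 2.62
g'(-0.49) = -0.30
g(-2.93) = -25.88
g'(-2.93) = 29.61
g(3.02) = 14.38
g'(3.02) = 19.32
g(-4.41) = -94.39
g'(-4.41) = 65.16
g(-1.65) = -1.91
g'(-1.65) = 9.47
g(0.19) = 1.59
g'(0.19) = -2.27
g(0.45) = 0.99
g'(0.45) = -2.29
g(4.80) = 79.95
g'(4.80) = 57.52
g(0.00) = 2.00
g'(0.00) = -2.00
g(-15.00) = -3568.00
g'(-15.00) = 703.00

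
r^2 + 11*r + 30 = (r + 5)*(r + 6)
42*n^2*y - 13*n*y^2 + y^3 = y*(-7*n + y)*(-6*n + y)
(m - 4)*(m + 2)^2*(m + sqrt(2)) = m^4 + sqrt(2)*m^3 - 12*m^2 - 12*sqrt(2)*m - 16*m - 16*sqrt(2)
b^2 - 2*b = b*(b - 2)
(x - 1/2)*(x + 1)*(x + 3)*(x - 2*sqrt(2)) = x^4 - 2*sqrt(2)*x^3 + 7*x^3/2 - 7*sqrt(2)*x^2 + x^2 - 2*sqrt(2)*x - 3*x/2 + 3*sqrt(2)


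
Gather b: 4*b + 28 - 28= 4*b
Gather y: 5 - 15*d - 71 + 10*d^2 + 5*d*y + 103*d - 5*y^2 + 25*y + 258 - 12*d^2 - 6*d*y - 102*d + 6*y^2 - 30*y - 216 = -2*d^2 - 14*d + y^2 + y*(-d - 5) - 24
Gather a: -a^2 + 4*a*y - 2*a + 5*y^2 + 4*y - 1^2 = -a^2 + a*(4*y - 2) + 5*y^2 + 4*y - 1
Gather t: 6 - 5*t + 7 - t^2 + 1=-t^2 - 5*t + 14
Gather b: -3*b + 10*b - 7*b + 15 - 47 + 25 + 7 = 0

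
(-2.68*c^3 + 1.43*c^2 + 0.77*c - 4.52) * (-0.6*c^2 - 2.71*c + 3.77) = 1.608*c^5 + 6.4048*c^4 - 14.4409*c^3 + 6.0164*c^2 + 15.1521*c - 17.0404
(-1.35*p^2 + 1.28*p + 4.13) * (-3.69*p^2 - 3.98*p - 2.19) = 4.9815*p^4 + 0.6498*p^3 - 17.3776*p^2 - 19.2406*p - 9.0447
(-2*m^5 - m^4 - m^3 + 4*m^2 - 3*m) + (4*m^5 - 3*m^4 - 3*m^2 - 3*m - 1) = 2*m^5 - 4*m^4 - m^3 + m^2 - 6*m - 1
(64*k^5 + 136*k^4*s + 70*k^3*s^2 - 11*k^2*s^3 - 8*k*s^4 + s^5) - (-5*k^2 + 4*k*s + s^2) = 64*k^5 + 136*k^4*s + 70*k^3*s^2 - 11*k^2*s^3 + 5*k^2 - 8*k*s^4 - 4*k*s + s^5 - s^2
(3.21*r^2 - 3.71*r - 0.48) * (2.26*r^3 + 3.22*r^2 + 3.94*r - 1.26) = 7.2546*r^5 + 1.9516*r^4 - 0.383600000000001*r^3 - 20.2076*r^2 + 2.7834*r + 0.6048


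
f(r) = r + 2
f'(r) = 1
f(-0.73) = 1.27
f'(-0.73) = 1.00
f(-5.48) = -3.48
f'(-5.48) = 1.00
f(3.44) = 5.44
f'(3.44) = 1.00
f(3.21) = 5.21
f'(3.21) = 1.00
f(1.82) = 3.82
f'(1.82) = 1.00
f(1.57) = 3.57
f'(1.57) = 1.00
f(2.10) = 4.10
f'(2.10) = 1.00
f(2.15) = 4.15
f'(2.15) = 1.00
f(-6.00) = -4.00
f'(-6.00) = 1.00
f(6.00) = 8.00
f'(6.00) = 1.00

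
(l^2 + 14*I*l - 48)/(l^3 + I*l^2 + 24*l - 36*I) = (l + 8*I)/(l^2 - 5*I*l - 6)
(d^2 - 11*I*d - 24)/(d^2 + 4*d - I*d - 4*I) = (d^2 - 11*I*d - 24)/(d^2 + d*(4 - I) - 4*I)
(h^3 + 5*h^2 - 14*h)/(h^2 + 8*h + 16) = h*(h^2 + 5*h - 14)/(h^2 + 8*h + 16)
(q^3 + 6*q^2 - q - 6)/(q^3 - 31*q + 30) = (q + 1)/(q - 5)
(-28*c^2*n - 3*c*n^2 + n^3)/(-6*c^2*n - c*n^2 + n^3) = (28*c^2 + 3*c*n - n^2)/(6*c^2 + c*n - n^2)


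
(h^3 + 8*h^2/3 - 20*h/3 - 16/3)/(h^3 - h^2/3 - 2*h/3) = (h^2 + 2*h - 8)/(h*(h - 1))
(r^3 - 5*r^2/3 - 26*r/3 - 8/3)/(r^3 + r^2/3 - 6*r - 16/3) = (3*r^2 - 11*r - 4)/(3*r^2 - 5*r - 8)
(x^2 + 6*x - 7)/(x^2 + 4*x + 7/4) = 4*(x^2 + 6*x - 7)/(4*x^2 + 16*x + 7)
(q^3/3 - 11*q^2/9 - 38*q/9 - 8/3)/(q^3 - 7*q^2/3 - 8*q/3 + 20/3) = (3*q^3 - 11*q^2 - 38*q - 24)/(3*(3*q^3 - 7*q^2 - 8*q + 20))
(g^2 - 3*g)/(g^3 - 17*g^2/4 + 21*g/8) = 8*(g - 3)/(8*g^2 - 34*g + 21)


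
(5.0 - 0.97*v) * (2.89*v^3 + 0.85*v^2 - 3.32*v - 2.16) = -2.8033*v^4 + 13.6255*v^3 + 7.4704*v^2 - 14.5048*v - 10.8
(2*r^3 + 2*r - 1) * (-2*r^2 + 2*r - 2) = -4*r^5 + 4*r^4 - 8*r^3 + 6*r^2 - 6*r + 2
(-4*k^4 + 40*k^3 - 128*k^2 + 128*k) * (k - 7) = -4*k^5 + 68*k^4 - 408*k^3 + 1024*k^2 - 896*k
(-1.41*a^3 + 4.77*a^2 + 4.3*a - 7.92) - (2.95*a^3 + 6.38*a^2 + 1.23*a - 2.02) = -4.36*a^3 - 1.61*a^2 + 3.07*a - 5.9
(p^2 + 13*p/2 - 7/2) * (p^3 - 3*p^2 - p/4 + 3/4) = p^5 + 7*p^4/2 - 93*p^3/4 + 77*p^2/8 + 23*p/4 - 21/8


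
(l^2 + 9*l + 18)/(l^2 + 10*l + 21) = (l + 6)/(l + 7)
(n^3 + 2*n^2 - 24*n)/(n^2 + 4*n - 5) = n*(n^2 + 2*n - 24)/(n^2 + 4*n - 5)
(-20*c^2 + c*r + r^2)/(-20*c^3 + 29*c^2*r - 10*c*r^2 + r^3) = (5*c + r)/(5*c^2 - 6*c*r + r^2)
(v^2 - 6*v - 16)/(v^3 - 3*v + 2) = (v - 8)/(v^2 - 2*v + 1)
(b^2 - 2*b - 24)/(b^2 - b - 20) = (b - 6)/(b - 5)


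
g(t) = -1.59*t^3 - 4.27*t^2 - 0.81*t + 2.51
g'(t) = -4.77*t^2 - 8.54*t - 0.81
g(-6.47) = 259.64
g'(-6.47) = -145.23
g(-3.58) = 23.64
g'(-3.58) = -31.37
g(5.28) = -354.85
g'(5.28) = -178.88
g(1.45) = -12.49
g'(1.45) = -23.22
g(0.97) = -3.74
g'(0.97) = -13.58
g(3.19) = -95.14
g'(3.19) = -76.59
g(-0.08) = 2.55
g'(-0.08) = -0.16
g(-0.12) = 2.55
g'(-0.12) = 0.15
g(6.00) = -499.51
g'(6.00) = -223.77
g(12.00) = -3369.61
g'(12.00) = -790.17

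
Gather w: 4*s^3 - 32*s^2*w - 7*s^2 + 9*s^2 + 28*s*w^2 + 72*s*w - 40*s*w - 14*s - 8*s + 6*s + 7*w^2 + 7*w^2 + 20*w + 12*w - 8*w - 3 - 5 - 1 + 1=4*s^3 + 2*s^2 - 16*s + w^2*(28*s + 14) + w*(-32*s^2 + 32*s + 24) - 8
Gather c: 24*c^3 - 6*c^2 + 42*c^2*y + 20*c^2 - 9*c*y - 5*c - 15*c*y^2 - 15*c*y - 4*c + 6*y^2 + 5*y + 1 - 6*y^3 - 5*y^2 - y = 24*c^3 + c^2*(42*y + 14) + c*(-15*y^2 - 24*y - 9) - 6*y^3 + y^2 + 4*y + 1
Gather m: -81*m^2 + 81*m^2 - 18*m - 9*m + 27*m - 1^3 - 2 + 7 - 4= 0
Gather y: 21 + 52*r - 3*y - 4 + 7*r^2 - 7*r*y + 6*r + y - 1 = 7*r^2 + 58*r + y*(-7*r - 2) + 16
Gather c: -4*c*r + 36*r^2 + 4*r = -4*c*r + 36*r^2 + 4*r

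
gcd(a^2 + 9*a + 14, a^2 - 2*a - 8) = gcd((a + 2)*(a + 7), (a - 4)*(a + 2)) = a + 2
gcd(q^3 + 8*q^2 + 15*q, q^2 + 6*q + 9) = q + 3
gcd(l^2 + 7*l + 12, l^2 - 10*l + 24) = 1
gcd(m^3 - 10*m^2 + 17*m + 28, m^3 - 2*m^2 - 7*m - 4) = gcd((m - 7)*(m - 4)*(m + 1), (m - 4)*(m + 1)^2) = m^2 - 3*m - 4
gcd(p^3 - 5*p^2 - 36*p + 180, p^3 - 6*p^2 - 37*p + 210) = p^2 + p - 30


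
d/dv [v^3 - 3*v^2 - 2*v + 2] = 3*v^2 - 6*v - 2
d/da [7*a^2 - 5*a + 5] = 14*a - 5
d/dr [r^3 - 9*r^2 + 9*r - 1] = 3*r^2 - 18*r + 9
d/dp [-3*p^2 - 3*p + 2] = -6*p - 3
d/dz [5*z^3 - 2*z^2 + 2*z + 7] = 15*z^2 - 4*z + 2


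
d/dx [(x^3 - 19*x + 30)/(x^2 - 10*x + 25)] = (x^3 - 15*x^2 + 19*x + 35)/(x^3 - 15*x^2 + 75*x - 125)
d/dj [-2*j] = -2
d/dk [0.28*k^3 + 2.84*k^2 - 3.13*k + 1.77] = 0.84*k^2 + 5.68*k - 3.13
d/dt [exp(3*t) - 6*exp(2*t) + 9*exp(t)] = 3*(exp(2*t) - 4*exp(t) + 3)*exp(t)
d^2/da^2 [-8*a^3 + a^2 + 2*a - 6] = 2 - 48*a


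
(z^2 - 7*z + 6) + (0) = z^2 - 7*z + 6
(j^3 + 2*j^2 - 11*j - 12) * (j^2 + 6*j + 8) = j^5 + 8*j^4 + 9*j^3 - 62*j^2 - 160*j - 96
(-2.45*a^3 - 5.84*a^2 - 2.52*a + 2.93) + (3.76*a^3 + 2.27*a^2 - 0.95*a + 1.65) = 1.31*a^3 - 3.57*a^2 - 3.47*a + 4.58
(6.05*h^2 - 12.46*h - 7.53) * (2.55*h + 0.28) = 15.4275*h^3 - 30.079*h^2 - 22.6903*h - 2.1084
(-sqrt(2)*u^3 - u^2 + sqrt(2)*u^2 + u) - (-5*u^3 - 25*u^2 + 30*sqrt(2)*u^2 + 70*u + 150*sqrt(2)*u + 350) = -sqrt(2)*u^3 + 5*u^3 - 29*sqrt(2)*u^2 + 24*u^2 - 150*sqrt(2)*u - 69*u - 350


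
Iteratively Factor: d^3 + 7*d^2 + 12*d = (d + 3)*(d^2 + 4*d) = d*(d + 3)*(d + 4)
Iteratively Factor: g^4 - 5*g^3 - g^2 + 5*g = (g - 1)*(g^3 - 4*g^2 - 5*g) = (g - 1)*(g + 1)*(g^2 - 5*g) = g*(g - 1)*(g + 1)*(g - 5)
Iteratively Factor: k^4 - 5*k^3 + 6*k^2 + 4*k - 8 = (k + 1)*(k^3 - 6*k^2 + 12*k - 8) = (k - 2)*(k + 1)*(k^2 - 4*k + 4) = (k - 2)^2*(k + 1)*(k - 2)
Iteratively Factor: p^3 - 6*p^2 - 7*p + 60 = (p - 4)*(p^2 - 2*p - 15) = (p - 5)*(p - 4)*(p + 3)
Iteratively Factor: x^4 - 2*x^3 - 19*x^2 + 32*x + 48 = (x + 4)*(x^3 - 6*x^2 + 5*x + 12) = (x - 4)*(x + 4)*(x^2 - 2*x - 3) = (x - 4)*(x + 1)*(x + 4)*(x - 3)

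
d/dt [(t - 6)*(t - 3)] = 2*t - 9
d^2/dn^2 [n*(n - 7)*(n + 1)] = 6*n - 12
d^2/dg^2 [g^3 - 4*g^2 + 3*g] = 6*g - 8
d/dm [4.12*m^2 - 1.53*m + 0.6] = 8.24*m - 1.53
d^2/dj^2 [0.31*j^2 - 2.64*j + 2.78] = 0.620000000000000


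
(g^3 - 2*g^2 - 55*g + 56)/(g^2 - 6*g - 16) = (g^2 + 6*g - 7)/(g + 2)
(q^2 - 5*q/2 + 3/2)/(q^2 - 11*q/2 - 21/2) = (-2*q^2 + 5*q - 3)/(-2*q^2 + 11*q + 21)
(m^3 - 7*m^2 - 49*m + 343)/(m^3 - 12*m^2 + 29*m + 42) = (m^2 - 49)/(m^2 - 5*m - 6)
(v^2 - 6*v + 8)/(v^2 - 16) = (v - 2)/(v + 4)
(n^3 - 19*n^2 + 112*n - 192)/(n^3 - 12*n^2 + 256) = (n - 3)/(n + 4)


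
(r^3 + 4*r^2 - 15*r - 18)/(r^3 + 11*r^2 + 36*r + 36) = (r^2 - 2*r - 3)/(r^2 + 5*r + 6)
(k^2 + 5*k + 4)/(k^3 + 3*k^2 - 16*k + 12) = (k^2 + 5*k + 4)/(k^3 + 3*k^2 - 16*k + 12)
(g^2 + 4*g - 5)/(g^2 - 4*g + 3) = (g + 5)/(g - 3)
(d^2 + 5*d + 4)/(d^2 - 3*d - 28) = (d + 1)/(d - 7)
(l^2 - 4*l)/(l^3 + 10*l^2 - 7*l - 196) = l/(l^2 + 14*l + 49)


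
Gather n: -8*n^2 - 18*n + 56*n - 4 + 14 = -8*n^2 + 38*n + 10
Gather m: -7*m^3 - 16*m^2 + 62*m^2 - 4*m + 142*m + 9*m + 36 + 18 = -7*m^3 + 46*m^2 + 147*m + 54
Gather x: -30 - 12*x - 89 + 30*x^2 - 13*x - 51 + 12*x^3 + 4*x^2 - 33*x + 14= 12*x^3 + 34*x^2 - 58*x - 156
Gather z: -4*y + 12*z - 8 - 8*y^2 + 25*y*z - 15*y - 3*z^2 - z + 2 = -8*y^2 - 19*y - 3*z^2 + z*(25*y + 11) - 6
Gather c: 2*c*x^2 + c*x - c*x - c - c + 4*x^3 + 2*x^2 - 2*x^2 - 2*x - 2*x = c*(2*x^2 - 2) + 4*x^3 - 4*x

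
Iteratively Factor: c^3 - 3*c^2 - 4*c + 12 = (c + 2)*(c^2 - 5*c + 6) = (c - 3)*(c + 2)*(c - 2)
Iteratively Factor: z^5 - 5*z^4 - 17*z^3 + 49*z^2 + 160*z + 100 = (z + 2)*(z^4 - 7*z^3 - 3*z^2 + 55*z + 50) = (z - 5)*(z + 2)*(z^3 - 2*z^2 - 13*z - 10) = (z - 5)*(z + 1)*(z + 2)*(z^2 - 3*z - 10) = (z - 5)^2*(z + 1)*(z + 2)*(z + 2)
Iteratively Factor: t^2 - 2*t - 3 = (t - 3)*(t + 1)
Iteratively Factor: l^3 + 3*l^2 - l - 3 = (l - 1)*(l^2 + 4*l + 3) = (l - 1)*(l + 1)*(l + 3)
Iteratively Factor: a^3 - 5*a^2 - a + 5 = (a - 5)*(a^2 - 1) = (a - 5)*(a - 1)*(a + 1)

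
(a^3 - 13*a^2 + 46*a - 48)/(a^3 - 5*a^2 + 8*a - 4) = (a^2 - 11*a + 24)/(a^2 - 3*a + 2)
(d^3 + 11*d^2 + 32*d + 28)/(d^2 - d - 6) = (d^2 + 9*d + 14)/(d - 3)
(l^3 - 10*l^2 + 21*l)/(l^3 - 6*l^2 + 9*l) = (l - 7)/(l - 3)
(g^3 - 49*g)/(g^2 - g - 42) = g*(g + 7)/(g + 6)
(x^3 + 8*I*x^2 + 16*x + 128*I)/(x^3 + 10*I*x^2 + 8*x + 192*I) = (x + 4*I)/(x + 6*I)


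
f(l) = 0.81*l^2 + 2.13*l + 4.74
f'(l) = 1.62*l + 2.13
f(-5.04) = 14.58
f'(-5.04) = -6.03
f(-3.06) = 5.81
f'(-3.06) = -2.83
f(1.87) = 11.56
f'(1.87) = 5.16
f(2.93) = 17.93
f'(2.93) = 6.88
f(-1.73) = 3.48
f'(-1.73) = -0.67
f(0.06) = 4.87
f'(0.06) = 2.23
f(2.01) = 12.29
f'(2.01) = 5.39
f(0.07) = 4.89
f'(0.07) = 2.24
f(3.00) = 18.42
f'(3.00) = 6.99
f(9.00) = 89.52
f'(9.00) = 16.71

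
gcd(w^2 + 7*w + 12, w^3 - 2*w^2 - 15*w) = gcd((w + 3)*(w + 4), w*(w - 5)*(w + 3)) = w + 3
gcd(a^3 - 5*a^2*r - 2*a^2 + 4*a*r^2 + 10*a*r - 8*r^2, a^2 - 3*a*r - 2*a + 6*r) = a - 2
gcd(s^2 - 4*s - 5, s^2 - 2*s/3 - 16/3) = 1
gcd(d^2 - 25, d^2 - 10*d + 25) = d - 5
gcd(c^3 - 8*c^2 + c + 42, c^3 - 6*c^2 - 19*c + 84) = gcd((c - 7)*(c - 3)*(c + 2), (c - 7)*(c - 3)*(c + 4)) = c^2 - 10*c + 21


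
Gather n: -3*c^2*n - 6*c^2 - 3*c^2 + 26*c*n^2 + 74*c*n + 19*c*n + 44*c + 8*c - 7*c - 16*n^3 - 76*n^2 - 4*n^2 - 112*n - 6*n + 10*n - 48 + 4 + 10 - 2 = -9*c^2 + 45*c - 16*n^3 + n^2*(26*c - 80) + n*(-3*c^2 + 93*c - 108) - 36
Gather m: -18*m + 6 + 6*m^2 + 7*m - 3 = 6*m^2 - 11*m + 3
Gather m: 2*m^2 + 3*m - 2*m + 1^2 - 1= 2*m^2 + m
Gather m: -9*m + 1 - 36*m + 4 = 5 - 45*m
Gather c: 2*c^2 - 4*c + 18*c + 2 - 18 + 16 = 2*c^2 + 14*c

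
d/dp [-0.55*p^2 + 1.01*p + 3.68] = 1.01 - 1.1*p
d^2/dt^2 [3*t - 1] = 0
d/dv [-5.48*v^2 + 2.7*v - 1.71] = 2.7 - 10.96*v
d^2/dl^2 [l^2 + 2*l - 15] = 2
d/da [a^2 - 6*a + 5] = 2*a - 6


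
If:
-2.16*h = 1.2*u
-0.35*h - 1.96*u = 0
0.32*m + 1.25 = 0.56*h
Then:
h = 0.00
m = -3.91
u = 0.00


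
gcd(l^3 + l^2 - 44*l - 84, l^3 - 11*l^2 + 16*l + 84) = l^2 - 5*l - 14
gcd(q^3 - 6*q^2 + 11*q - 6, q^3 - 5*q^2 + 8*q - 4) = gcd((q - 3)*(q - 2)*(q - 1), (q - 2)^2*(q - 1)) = q^2 - 3*q + 2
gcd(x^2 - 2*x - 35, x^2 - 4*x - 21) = x - 7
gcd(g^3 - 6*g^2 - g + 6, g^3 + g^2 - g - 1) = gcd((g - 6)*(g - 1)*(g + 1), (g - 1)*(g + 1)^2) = g^2 - 1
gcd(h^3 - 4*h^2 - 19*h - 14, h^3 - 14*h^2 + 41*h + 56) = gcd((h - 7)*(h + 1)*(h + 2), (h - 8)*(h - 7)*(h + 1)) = h^2 - 6*h - 7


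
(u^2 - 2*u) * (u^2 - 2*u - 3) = u^4 - 4*u^3 + u^2 + 6*u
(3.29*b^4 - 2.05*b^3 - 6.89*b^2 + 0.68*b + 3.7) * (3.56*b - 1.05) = 11.7124*b^5 - 10.7525*b^4 - 22.3759*b^3 + 9.6553*b^2 + 12.458*b - 3.885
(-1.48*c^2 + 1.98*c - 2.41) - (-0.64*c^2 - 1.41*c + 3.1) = -0.84*c^2 + 3.39*c - 5.51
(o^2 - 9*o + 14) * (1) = o^2 - 9*o + 14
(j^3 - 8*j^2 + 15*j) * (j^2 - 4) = j^5 - 8*j^4 + 11*j^3 + 32*j^2 - 60*j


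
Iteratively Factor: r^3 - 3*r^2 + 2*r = (r - 1)*(r^2 - 2*r) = r*(r - 1)*(r - 2)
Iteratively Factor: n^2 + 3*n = (n)*(n + 3)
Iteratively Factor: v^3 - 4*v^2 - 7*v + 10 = (v - 5)*(v^2 + v - 2) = (v - 5)*(v + 2)*(v - 1)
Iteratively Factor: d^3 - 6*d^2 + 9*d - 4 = (d - 1)*(d^2 - 5*d + 4) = (d - 1)^2*(d - 4)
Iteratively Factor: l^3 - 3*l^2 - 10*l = (l - 5)*(l^2 + 2*l) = l*(l - 5)*(l + 2)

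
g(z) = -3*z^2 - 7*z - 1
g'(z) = -6*z - 7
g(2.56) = -38.58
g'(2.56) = -22.36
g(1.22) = -14.01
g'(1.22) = -14.32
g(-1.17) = 3.08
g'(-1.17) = 0.02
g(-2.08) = 0.58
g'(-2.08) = 5.48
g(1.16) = -13.16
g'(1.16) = -13.96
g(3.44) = -60.58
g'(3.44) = -27.64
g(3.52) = -62.81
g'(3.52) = -28.12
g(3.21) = -54.38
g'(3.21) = -26.26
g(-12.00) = -349.00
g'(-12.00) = 65.00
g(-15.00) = -571.00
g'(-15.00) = 83.00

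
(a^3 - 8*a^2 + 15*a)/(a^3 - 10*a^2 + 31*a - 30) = a/(a - 2)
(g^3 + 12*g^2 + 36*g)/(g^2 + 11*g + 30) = g*(g + 6)/(g + 5)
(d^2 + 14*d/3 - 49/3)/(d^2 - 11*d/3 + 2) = (3*d^2 + 14*d - 49)/(3*d^2 - 11*d + 6)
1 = 1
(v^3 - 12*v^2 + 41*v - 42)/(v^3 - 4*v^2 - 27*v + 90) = (v^2 - 9*v + 14)/(v^2 - v - 30)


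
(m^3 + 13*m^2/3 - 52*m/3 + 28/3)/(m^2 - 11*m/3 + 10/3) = (3*m^2 + 19*m - 14)/(3*m - 5)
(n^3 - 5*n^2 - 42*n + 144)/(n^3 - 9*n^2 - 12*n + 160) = (n^2 + 3*n - 18)/(n^2 - n - 20)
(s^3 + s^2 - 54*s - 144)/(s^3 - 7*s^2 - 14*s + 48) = (s + 6)/(s - 2)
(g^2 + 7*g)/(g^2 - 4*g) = (g + 7)/(g - 4)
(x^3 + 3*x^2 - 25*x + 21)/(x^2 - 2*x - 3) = (x^2 + 6*x - 7)/(x + 1)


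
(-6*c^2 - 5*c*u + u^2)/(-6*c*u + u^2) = (c + u)/u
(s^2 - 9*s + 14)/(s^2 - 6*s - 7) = (s - 2)/(s + 1)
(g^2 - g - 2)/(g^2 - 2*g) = (g + 1)/g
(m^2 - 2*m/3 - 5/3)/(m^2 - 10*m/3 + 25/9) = 3*(m + 1)/(3*m - 5)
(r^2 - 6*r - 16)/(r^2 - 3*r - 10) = (r - 8)/(r - 5)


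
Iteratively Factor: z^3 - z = (z)*(z^2 - 1) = z*(z + 1)*(z - 1)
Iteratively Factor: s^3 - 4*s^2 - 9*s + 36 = (s + 3)*(s^2 - 7*s + 12) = (s - 3)*(s + 3)*(s - 4)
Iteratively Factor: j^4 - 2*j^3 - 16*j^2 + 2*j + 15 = (j - 1)*(j^3 - j^2 - 17*j - 15) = (j - 1)*(j + 1)*(j^2 - 2*j - 15) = (j - 5)*(j - 1)*(j + 1)*(j + 3)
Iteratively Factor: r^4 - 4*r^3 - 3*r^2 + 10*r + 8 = (r - 2)*(r^3 - 2*r^2 - 7*r - 4) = (r - 2)*(r + 1)*(r^2 - 3*r - 4) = (r - 4)*(r - 2)*(r + 1)*(r + 1)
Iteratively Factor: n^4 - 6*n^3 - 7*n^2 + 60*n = (n - 5)*(n^3 - n^2 - 12*n) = (n - 5)*(n - 4)*(n^2 + 3*n) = (n - 5)*(n - 4)*(n + 3)*(n)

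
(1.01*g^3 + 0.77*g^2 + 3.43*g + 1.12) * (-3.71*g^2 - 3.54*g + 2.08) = -3.7471*g^5 - 6.4321*g^4 - 13.3503*g^3 - 14.6958*g^2 + 3.1696*g + 2.3296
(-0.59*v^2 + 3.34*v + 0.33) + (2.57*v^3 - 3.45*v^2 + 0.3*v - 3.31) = 2.57*v^3 - 4.04*v^2 + 3.64*v - 2.98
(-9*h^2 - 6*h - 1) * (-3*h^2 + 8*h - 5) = 27*h^4 - 54*h^3 + 22*h + 5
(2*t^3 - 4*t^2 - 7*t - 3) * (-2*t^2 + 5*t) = -4*t^5 + 18*t^4 - 6*t^3 - 29*t^2 - 15*t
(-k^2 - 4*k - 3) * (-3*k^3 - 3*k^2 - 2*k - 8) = 3*k^5 + 15*k^4 + 23*k^3 + 25*k^2 + 38*k + 24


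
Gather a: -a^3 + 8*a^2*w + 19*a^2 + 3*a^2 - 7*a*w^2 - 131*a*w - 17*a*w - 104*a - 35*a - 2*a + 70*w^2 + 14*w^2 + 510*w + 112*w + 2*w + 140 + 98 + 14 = -a^3 + a^2*(8*w + 22) + a*(-7*w^2 - 148*w - 141) + 84*w^2 + 624*w + 252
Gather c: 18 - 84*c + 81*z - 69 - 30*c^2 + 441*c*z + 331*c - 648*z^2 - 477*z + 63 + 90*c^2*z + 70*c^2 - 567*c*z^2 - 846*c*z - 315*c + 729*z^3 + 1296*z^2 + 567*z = c^2*(90*z + 40) + c*(-567*z^2 - 405*z - 68) + 729*z^3 + 648*z^2 + 171*z + 12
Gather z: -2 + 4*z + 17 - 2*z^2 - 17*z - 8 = -2*z^2 - 13*z + 7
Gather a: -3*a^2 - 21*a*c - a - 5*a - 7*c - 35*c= -3*a^2 + a*(-21*c - 6) - 42*c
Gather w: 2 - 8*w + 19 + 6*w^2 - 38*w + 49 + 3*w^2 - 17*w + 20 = 9*w^2 - 63*w + 90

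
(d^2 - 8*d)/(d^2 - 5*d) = (d - 8)/(d - 5)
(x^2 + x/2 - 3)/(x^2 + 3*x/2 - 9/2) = (x + 2)/(x + 3)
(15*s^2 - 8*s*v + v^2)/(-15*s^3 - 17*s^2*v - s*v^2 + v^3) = (-3*s + v)/(3*s^2 + 4*s*v + v^2)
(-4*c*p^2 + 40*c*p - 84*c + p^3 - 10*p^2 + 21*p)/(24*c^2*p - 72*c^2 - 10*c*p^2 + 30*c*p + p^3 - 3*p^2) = (p - 7)/(-6*c + p)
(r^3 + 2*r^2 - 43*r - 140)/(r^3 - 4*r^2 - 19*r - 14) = (r^2 + 9*r + 20)/(r^2 + 3*r + 2)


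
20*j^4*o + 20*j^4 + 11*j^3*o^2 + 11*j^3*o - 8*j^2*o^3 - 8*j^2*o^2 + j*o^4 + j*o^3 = (-5*j + o)*(-4*j + o)*(j + o)*(j*o + j)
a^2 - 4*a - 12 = (a - 6)*(a + 2)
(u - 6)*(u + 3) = u^2 - 3*u - 18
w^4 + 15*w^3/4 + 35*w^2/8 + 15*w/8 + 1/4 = (w + 1/4)*(w + 1/2)*(w + 1)*(w + 2)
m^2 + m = m*(m + 1)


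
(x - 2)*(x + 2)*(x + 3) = x^3 + 3*x^2 - 4*x - 12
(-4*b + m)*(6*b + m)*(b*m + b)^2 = -24*b^4*m^2 - 48*b^4*m - 24*b^4 + 2*b^3*m^3 + 4*b^3*m^2 + 2*b^3*m + b^2*m^4 + 2*b^2*m^3 + b^2*m^2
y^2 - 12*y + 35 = (y - 7)*(y - 5)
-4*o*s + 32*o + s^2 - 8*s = (-4*o + s)*(s - 8)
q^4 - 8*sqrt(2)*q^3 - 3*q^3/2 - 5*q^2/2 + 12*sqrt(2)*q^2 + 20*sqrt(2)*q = q*(q - 5/2)*(q + 1)*(q - 8*sqrt(2))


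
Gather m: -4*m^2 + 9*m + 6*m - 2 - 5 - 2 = -4*m^2 + 15*m - 9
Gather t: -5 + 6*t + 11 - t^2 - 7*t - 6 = -t^2 - t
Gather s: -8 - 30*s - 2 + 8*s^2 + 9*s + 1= 8*s^2 - 21*s - 9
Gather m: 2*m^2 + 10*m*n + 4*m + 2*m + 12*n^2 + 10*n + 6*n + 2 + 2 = 2*m^2 + m*(10*n + 6) + 12*n^2 + 16*n + 4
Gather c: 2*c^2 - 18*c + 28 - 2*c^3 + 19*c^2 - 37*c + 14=-2*c^3 + 21*c^2 - 55*c + 42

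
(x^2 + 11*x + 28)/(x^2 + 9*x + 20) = (x + 7)/(x + 5)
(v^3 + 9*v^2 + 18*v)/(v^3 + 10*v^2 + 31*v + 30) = v*(v + 6)/(v^2 + 7*v + 10)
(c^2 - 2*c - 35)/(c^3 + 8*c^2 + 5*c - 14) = (c^2 - 2*c - 35)/(c^3 + 8*c^2 + 5*c - 14)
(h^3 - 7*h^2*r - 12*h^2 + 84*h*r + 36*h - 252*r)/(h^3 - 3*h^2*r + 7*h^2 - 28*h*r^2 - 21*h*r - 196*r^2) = (h^2 - 12*h + 36)/(h^2 + 4*h*r + 7*h + 28*r)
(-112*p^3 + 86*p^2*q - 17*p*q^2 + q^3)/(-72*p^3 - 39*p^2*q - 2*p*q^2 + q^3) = (14*p^2 - 9*p*q + q^2)/(9*p^2 + 6*p*q + q^2)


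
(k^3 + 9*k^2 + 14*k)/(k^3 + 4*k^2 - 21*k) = (k + 2)/(k - 3)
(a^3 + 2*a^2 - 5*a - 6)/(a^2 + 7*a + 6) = (a^2 + a - 6)/(a + 6)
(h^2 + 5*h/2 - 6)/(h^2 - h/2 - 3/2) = (h + 4)/(h + 1)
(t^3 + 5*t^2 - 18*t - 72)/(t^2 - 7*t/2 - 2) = 2*(t^2 + 9*t + 18)/(2*t + 1)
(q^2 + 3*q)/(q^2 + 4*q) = (q + 3)/(q + 4)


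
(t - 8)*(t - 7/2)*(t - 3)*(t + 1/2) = t^4 - 14*t^3 + 221*t^2/4 - 211*t/4 - 42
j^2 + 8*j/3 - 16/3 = (j - 4/3)*(j + 4)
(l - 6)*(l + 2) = l^2 - 4*l - 12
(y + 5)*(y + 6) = y^2 + 11*y + 30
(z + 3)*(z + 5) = z^2 + 8*z + 15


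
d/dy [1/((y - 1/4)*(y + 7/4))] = 128*(-4*y - 3)/(256*y^4 + 768*y^3 + 352*y^2 - 336*y + 49)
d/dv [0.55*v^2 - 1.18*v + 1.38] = 1.1*v - 1.18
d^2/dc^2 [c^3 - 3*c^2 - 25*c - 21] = 6*c - 6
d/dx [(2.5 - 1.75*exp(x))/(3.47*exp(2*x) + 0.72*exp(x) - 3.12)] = (6.0725*exp(2*x) - 17.35*exp(x) + 3.66)*exp(x)/(12.0409*exp(4*x) + 4.9968*exp(3*x) - 21.1344*exp(2*x) - 4.4928*exp(x) + 9.7344)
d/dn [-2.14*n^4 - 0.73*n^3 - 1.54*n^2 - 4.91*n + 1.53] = -8.56*n^3 - 2.19*n^2 - 3.08*n - 4.91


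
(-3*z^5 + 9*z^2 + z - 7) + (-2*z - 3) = -3*z^5 + 9*z^2 - z - 10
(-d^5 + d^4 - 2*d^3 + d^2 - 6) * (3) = -3*d^5 + 3*d^4 - 6*d^3 + 3*d^2 - 18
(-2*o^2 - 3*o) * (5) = -10*o^2 - 15*o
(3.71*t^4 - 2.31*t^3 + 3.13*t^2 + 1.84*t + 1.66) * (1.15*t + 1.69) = 4.2665*t^5 + 3.6134*t^4 - 0.304400000000001*t^3 + 7.4057*t^2 + 5.0186*t + 2.8054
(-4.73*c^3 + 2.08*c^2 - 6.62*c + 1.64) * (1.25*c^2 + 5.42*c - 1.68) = -5.9125*c^5 - 23.0366*c^4 + 10.945*c^3 - 37.3248*c^2 + 20.0104*c - 2.7552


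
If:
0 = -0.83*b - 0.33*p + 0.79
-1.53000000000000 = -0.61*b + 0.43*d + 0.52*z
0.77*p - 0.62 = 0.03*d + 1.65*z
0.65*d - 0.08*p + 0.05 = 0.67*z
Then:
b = 1.26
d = -0.91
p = -0.77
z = -0.72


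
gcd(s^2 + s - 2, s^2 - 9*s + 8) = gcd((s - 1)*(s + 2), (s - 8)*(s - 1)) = s - 1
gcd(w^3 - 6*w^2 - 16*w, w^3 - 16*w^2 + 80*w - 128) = w - 8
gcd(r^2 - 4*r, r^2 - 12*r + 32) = r - 4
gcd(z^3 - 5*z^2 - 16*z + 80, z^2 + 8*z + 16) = z + 4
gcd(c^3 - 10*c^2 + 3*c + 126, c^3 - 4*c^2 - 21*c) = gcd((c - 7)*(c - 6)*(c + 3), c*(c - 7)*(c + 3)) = c^2 - 4*c - 21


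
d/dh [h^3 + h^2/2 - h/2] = 3*h^2 + h - 1/2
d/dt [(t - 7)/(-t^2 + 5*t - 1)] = (-t^2 + 5*t + (t - 7)*(2*t - 5) - 1)/(t^2 - 5*t + 1)^2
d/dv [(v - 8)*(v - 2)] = 2*v - 10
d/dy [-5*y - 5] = -5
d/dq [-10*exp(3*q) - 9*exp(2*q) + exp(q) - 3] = (-30*exp(2*q) - 18*exp(q) + 1)*exp(q)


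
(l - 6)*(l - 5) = l^2 - 11*l + 30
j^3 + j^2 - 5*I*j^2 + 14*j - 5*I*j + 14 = (j + 1)*(j - 7*I)*(j + 2*I)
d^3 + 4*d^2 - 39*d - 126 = (d - 6)*(d + 3)*(d + 7)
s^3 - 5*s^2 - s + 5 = (s - 5)*(s - 1)*(s + 1)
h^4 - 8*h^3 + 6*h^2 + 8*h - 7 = (h - 7)*(h - 1)^2*(h + 1)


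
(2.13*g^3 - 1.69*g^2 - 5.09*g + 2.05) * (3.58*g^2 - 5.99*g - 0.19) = 7.6254*g^5 - 18.8089*g^4 - 8.5038*g^3 + 38.1492*g^2 - 11.3124*g - 0.3895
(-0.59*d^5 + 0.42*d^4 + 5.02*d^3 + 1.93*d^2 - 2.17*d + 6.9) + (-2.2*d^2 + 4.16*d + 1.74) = -0.59*d^5 + 0.42*d^4 + 5.02*d^3 - 0.27*d^2 + 1.99*d + 8.64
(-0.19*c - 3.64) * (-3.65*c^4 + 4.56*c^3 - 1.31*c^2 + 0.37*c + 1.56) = 0.6935*c^5 + 12.4196*c^4 - 16.3495*c^3 + 4.6981*c^2 - 1.6432*c - 5.6784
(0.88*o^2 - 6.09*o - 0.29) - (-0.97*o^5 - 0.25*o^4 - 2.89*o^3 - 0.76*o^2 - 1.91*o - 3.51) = 0.97*o^5 + 0.25*o^4 + 2.89*o^3 + 1.64*o^2 - 4.18*o + 3.22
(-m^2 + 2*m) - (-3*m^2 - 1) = 2*m^2 + 2*m + 1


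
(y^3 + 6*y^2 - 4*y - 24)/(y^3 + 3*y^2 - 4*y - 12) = (y + 6)/(y + 3)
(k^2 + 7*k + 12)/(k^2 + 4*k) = (k + 3)/k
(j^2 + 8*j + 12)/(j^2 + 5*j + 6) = (j + 6)/(j + 3)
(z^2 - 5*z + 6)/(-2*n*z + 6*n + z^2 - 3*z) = (z - 2)/(-2*n + z)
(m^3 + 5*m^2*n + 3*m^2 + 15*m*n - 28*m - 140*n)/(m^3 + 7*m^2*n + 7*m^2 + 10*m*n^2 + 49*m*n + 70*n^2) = (m - 4)/(m + 2*n)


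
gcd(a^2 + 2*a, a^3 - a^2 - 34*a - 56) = a + 2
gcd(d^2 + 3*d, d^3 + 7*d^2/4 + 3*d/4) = d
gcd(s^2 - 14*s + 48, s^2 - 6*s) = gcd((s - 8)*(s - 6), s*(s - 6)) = s - 6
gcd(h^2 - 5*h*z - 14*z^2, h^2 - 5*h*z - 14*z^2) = -h^2 + 5*h*z + 14*z^2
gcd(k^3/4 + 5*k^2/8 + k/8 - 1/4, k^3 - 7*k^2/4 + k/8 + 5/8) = 1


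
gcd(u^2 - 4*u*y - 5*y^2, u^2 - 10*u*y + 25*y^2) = -u + 5*y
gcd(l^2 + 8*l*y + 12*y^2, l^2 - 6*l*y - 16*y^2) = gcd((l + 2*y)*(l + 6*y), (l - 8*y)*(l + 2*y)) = l + 2*y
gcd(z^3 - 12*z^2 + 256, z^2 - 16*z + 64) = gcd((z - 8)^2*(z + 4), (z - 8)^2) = z^2 - 16*z + 64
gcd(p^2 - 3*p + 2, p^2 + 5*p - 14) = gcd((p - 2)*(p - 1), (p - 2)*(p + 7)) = p - 2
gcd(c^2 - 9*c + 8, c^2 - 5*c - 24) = c - 8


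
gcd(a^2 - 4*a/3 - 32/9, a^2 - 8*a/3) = a - 8/3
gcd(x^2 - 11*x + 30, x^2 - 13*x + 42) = x - 6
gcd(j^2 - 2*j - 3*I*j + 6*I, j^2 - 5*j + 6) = j - 2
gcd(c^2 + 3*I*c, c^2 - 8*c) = c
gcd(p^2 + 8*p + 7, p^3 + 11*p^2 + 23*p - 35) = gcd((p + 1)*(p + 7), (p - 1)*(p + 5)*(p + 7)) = p + 7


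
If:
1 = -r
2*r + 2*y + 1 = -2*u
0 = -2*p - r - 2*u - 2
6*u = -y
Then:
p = -2/5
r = -1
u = -1/10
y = 3/5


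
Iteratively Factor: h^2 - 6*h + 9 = (h - 3)*(h - 3)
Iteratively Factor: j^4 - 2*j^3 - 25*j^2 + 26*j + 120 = (j + 2)*(j^3 - 4*j^2 - 17*j + 60) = (j - 3)*(j + 2)*(j^2 - j - 20) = (j - 3)*(j + 2)*(j + 4)*(j - 5)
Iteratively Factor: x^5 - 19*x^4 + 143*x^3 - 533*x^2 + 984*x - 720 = (x - 4)*(x^4 - 15*x^3 + 83*x^2 - 201*x + 180) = (x - 5)*(x - 4)*(x^3 - 10*x^2 + 33*x - 36) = (x - 5)*(x - 4)*(x - 3)*(x^2 - 7*x + 12) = (x - 5)*(x - 4)*(x - 3)^2*(x - 4)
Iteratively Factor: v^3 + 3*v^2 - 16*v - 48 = (v + 3)*(v^2 - 16) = (v + 3)*(v + 4)*(v - 4)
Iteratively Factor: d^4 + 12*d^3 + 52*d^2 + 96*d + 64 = (d + 2)*(d^3 + 10*d^2 + 32*d + 32) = (d + 2)*(d + 4)*(d^2 + 6*d + 8) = (d + 2)*(d + 4)^2*(d + 2)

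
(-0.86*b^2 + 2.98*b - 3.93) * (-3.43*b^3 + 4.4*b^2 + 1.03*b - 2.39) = 2.9498*b^5 - 14.0054*b^4 + 25.7061*b^3 - 12.1672*b^2 - 11.1701*b + 9.3927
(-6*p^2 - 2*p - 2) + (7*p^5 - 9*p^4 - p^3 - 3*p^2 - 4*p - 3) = 7*p^5 - 9*p^4 - p^3 - 9*p^2 - 6*p - 5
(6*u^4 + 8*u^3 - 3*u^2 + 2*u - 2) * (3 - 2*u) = -12*u^5 + 2*u^4 + 30*u^3 - 13*u^2 + 10*u - 6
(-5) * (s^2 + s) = -5*s^2 - 5*s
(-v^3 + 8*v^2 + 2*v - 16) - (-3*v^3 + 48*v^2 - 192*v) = 2*v^3 - 40*v^2 + 194*v - 16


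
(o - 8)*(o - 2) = o^2 - 10*o + 16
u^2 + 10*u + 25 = (u + 5)^2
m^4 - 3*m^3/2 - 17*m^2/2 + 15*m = m*(m - 5/2)*(m - 2)*(m + 3)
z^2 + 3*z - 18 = (z - 3)*(z + 6)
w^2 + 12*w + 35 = (w + 5)*(w + 7)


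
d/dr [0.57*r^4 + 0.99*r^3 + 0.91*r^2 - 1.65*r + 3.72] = 2.28*r^3 + 2.97*r^2 + 1.82*r - 1.65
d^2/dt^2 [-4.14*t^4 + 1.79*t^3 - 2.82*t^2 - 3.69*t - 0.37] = -49.68*t^2 + 10.74*t - 5.64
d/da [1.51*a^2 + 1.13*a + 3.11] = 3.02*a + 1.13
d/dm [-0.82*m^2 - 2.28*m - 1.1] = -1.64*m - 2.28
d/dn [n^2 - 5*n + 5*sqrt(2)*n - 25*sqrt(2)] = 2*n - 5 + 5*sqrt(2)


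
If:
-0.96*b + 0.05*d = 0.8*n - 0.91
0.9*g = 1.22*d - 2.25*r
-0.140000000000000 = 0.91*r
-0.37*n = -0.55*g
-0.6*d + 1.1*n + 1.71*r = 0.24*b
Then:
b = 0.68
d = -0.13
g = 0.21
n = 0.32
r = -0.15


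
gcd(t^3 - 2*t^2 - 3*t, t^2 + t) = t^2 + t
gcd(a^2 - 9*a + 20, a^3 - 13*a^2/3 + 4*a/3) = a - 4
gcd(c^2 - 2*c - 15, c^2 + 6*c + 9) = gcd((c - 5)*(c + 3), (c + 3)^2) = c + 3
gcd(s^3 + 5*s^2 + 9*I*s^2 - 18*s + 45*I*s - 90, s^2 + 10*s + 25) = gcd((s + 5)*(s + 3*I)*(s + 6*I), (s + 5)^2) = s + 5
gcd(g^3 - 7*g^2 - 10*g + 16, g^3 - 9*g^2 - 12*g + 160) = g - 8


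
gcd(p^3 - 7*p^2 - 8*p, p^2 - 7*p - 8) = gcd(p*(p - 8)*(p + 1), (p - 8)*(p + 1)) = p^2 - 7*p - 8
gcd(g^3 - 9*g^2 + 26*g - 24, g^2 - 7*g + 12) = g^2 - 7*g + 12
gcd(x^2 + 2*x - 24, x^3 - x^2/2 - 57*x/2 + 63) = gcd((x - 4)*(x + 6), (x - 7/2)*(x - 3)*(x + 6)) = x + 6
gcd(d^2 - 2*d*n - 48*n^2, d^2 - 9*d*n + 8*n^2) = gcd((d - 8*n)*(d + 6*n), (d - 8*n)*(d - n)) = d - 8*n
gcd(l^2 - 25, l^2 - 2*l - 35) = l + 5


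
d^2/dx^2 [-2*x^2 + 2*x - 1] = -4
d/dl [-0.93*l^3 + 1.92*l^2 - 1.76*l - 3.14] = -2.79*l^2 + 3.84*l - 1.76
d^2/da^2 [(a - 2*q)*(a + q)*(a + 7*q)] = 6*a + 12*q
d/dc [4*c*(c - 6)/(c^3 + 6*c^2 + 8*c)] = 4*(-c^2 + 12*c + 44)/(c^4 + 12*c^3 + 52*c^2 + 96*c + 64)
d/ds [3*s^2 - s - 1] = 6*s - 1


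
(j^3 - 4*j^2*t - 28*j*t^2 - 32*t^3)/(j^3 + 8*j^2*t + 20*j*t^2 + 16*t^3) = (j - 8*t)/(j + 4*t)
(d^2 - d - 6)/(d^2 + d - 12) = (d + 2)/(d + 4)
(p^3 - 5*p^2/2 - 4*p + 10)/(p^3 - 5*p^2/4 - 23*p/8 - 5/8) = 4*(p^2 - 4)/(4*p^2 + 5*p + 1)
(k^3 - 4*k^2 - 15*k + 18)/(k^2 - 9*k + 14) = (k^3 - 4*k^2 - 15*k + 18)/(k^2 - 9*k + 14)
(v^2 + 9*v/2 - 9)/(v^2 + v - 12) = (v^2 + 9*v/2 - 9)/(v^2 + v - 12)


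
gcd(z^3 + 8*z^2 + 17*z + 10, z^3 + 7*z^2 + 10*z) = z^2 + 7*z + 10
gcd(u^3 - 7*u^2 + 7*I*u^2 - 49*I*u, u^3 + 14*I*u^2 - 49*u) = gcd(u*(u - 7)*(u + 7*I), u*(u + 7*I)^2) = u^2 + 7*I*u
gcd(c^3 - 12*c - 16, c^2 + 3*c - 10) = 1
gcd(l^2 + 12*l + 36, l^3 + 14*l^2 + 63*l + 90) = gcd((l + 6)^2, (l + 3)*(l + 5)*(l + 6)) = l + 6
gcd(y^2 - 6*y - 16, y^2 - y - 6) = y + 2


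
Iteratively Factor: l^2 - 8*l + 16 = (l - 4)*(l - 4)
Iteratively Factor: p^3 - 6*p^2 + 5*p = (p - 1)*(p^2 - 5*p) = (p - 5)*(p - 1)*(p)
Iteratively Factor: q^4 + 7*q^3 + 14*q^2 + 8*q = (q + 2)*(q^3 + 5*q^2 + 4*q) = q*(q + 2)*(q^2 + 5*q + 4) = q*(q + 2)*(q + 4)*(q + 1)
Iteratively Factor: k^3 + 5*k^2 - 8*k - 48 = (k + 4)*(k^2 + k - 12) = (k - 3)*(k + 4)*(k + 4)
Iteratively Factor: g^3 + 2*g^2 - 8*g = (g)*(g^2 + 2*g - 8) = g*(g - 2)*(g + 4)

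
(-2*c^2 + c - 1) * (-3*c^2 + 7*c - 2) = 6*c^4 - 17*c^3 + 14*c^2 - 9*c + 2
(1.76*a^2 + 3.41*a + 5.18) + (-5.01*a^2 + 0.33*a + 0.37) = -3.25*a^2 + 3.74*a + 5.55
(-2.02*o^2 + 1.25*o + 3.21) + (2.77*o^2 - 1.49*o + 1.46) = 0.75*o^2 - 0.24*o + 4.67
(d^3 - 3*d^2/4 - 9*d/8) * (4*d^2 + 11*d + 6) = 4*d^5 + 8*d^4 - 27*d^3/4 - 135*d^2/8 - 27*d/4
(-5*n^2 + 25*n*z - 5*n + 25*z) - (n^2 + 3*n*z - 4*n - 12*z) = -6*n^2 + 22*n*z - n + 37*z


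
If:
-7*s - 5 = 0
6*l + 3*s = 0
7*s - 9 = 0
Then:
No Solution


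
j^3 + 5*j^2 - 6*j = j*(j - 1)*(j + 6)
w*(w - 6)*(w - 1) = w^3 - 7*w^2 + 6*w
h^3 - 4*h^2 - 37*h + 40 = (h - 8)*(h - 1)*(h + 5)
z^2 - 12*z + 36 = (z - 6)^2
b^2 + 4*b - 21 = (b - 3)*(b + 7)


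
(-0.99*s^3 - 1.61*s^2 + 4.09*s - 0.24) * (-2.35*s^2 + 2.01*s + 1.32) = 2.3265*s^5 + 1.7936*s^4 - 14.1544*s^3 + 6.6597*s^2 + 4.9164*s - 0.3168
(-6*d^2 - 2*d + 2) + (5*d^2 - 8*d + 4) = -d^2 - 10*d + 6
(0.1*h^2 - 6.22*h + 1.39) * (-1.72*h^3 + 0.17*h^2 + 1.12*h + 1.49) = -0.172*h^5 + 10.7154*h^4 - 3.3362*h^3 - 6.5811*h^2 - 7.711*h + 2.0711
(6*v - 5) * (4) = 24*v - 20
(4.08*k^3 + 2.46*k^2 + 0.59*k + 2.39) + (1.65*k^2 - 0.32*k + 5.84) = 4.08*k^3 + 4.11*k^2 + 0.27*k + 8.23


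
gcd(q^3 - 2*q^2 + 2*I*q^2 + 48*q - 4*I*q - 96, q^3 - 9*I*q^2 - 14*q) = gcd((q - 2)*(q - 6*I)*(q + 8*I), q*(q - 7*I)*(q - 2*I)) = 1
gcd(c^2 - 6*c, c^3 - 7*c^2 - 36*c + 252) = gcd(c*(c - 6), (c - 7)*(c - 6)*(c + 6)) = c - 6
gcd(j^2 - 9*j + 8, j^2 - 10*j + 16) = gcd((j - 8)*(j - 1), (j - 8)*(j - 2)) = j - 8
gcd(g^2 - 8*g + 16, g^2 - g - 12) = g - 4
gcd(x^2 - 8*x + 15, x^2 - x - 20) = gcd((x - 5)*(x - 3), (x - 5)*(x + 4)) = x - 5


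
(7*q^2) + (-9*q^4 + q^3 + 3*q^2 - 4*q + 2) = -9*q^4 + q^3 + 10*q^2 - 4*q + 2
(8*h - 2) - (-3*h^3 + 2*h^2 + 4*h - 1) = 3*h^3 - 2*h^2 + 4*h - 1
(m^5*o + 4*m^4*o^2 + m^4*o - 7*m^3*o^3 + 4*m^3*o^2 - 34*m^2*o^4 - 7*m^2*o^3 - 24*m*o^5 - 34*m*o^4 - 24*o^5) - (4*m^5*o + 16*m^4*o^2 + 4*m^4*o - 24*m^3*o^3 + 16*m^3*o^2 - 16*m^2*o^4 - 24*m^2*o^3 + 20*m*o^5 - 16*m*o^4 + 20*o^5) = -3*m^5*o - 12*m^4*o^2 - 3*m^4*o + 17*m^3*o^3 - 12*m^3*o^2 - 18*m^2*o^4 + 17*m^2*o^3 - 44*m*o^5 - 18*m*o^4 - 44*o^5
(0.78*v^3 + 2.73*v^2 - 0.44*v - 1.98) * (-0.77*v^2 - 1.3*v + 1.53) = -0.6006*v^5 - 3.1161*v^4 - 2.0168*v^3 + 6.2735*v^2 + 1.9008*v - 3.0294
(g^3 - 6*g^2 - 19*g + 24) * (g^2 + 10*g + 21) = g^5 + 4*g^4 - 58*g^3 - 292*g^2 - 159*g + 504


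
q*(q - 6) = q^2 - 6*q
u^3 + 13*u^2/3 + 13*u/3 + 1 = (u + 1/3)*(u + 1)*(u + 3)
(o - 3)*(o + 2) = o^2 - o - 6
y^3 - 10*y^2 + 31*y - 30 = (y - 5)*(y - 3)*(y - 2)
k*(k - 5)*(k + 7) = k^3 + 2*k^2 - 35*k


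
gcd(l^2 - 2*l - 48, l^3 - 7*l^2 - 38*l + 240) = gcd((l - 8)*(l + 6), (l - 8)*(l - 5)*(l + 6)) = l^2 - 2*l - 48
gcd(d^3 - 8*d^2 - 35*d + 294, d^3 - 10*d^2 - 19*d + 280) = d - 7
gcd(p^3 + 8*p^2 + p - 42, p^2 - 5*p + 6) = p - 2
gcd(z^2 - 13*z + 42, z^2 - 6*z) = z - 6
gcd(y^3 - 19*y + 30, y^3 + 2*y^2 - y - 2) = 1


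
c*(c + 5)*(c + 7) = c^3 + 12*c^2 + 35*c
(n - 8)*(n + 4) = n^2 - 4*n - 32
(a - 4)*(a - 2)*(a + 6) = a^3 - 28*a + 48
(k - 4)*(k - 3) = k^2 - 7*k + 12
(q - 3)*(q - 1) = q^2 - 4*q + 3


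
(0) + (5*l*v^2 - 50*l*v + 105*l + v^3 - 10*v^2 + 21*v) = 5*l*v^2 - 50*l*v + 105*l + v^3 - 10*v^2 + 21*v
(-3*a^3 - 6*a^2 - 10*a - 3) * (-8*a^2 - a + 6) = 24*a^5 + 51*a^4 + 68*a^3 - 2*a^2 - 57*a - 18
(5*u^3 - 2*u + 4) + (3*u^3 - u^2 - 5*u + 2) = 8*u^3 - u^2 - 7*u + 6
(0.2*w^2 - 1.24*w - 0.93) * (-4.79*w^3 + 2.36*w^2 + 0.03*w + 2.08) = -0.958*w^5 + 6.4116*w^4 + 1.5343*w^3 - 1.816*w^2 - 2.6071*w - 1.9344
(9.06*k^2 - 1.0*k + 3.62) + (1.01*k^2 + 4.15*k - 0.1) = 10.07*k^2 + 3.15*k + 3.52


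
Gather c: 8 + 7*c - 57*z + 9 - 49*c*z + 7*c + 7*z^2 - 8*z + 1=c*(14 - 49*z) + 7*z^2 - 65*z + 18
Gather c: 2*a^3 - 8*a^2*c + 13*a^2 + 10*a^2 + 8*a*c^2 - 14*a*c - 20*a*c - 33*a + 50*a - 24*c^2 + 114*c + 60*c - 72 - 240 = 2*a^3 + 23*a^2 + 17*a + c^2*(8*a - 24) + c*(-8*a^2 - 34*a + 174) - 312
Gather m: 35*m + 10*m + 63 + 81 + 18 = 45*m + 162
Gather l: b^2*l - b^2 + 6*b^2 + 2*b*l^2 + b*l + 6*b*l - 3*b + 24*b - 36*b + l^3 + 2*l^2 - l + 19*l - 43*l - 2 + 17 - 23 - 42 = 5*b^2 - 15*b + l^3 + l^2*(2*b + 2) + l*(b^2 + 7*b - 25) - 50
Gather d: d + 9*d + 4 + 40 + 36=10*d + 80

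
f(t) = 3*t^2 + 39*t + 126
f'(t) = 6*t + 39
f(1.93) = 212.44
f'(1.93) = 50.58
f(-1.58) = 71.87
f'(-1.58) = 29.52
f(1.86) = 208.92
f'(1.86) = 50.16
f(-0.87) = 94.34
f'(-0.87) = 33.78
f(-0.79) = 97.06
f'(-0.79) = 34.26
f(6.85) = 533.92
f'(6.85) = 80.10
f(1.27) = 180.37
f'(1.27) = 46.62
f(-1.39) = 77.59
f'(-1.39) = 30.66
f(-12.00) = 90.00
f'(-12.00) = -33.00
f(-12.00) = 90.00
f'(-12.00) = -33.00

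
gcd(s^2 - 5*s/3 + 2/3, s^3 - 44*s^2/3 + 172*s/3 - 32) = s - 2/3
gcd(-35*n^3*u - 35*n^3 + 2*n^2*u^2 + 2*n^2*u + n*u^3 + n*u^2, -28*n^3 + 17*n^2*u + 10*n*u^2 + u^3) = 7*n + u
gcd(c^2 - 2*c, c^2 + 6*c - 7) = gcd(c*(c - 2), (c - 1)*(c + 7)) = 1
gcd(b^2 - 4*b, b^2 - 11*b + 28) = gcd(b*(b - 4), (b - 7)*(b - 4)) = b - 4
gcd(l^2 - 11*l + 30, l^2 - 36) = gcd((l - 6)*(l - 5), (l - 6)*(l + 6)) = l - 6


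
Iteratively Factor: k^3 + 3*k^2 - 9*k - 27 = (k + 3)*(k^2 - 9) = (k - 3)*(k + 3)*(k + 3)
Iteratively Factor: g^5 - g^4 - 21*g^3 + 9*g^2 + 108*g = (g + 3)*(g^4 - 4*g^3 - 9*g^2 + 36*g) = g*(g + 3)*(g^3 - 4*g^2 - 9*g + 36) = g*(g - 4)*(g + 3)*(g^2 - 9) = g*(g - 4)*(g - 3)*(g + 3)*(g + 3)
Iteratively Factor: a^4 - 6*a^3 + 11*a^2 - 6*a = (a - 2)*(a^3 - 4*a^2 + 3*a) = (a - 2)*(a - 1)*(a^2 - 3*a) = a*(a - 2)*(a - 1)*(a - 3)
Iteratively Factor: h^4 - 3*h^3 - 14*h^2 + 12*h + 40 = (h - 2)*(h^3 - h^2 - 16*h - 20) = (h - 2)*(h + 2)*(h^2 - 3*h - 10) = (h - 5)*(h - 2)*(h + 2)*(h + 2)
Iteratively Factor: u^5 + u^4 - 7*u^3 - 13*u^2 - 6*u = (u + 2)*(u^4 - u^3 - 5*u^2 - 3*u) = (u - 3)*(u + 2)*(u^3 + 2*u^2 + u) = (u - 3)*(u + 1)*(u + 2)*(u^2 + u) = u*(u - 3)*(u + 1)*(u + 2)*(u + 1)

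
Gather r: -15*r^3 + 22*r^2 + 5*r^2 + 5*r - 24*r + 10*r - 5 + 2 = -15*r^3 + 27*r^2 - 9*r - 3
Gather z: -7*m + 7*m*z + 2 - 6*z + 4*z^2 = -7*m + 4*z^2 + z*(7*m - 6) + 2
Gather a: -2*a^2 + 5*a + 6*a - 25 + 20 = -2*a^2 + 11*a - 5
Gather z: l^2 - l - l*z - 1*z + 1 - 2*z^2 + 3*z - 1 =l^2 - l - 2*z^2 + z*(2 - l)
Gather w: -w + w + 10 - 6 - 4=0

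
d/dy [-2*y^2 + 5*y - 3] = 5 - 4*y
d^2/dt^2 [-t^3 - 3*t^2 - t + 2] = -6*t - 6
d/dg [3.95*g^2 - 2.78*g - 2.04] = 7.9*g - 2.78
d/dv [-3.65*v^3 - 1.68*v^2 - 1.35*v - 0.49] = -10.95*v^2 - 3.36*v - 1.35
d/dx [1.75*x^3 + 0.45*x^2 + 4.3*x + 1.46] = 5.25*x^2 + 0.9*x + 4.3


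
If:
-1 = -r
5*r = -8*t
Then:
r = 1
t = -5/8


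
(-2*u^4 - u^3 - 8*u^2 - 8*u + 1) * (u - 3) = -2*u^5 + 5*u^4 - 5*u^3 + 16*u^2 + 25*u - 3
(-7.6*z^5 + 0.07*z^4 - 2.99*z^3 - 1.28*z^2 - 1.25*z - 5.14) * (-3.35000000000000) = 25.46*z^5 - 0.2345*z^4 + 10.0165*z^3 + 4.288*z^2 + 4.1875*z + 17.219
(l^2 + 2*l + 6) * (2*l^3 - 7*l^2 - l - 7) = 2*l^5 - 3*l^4 - 3*l^3 - 51*l^2 - 20*l - 42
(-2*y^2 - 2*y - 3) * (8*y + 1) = -16*y^3 - 18*y^2 - 26*y - 3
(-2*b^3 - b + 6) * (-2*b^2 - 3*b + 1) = 4*b^5 + 6*b^4 - 9*b^2 - 19*b + 6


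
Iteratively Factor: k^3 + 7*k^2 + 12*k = (k + 3)*(k^2 + 4*k) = (k + 3)*(k + 4)*(k)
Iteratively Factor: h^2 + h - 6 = (h - 2)*(h + 3)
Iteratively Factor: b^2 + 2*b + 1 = (b + 1)*(b + 1)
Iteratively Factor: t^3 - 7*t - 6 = (t + 1)*(t^2 - t - 6) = (t + 1)*(t + 2)*(t - 3)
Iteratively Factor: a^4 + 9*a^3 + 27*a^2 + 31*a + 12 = (a + 1)*(a^3 + 8*a^2 + 19*a + 12) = (a + 1)*(a + 4)*(a^2 + 4*a + 3) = (a + 1)*(a + 3)*(a + 4)*(a + 1)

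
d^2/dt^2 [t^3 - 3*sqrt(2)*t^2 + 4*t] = 6*t - 6*sqrt(2)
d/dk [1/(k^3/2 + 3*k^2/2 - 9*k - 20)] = 6*(-k^2 - 2*k + 6)/(k^3 + 3*k^2 - 18*k - 40)^2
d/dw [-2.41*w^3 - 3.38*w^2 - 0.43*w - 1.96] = -7.23*w^2 - 6.76*w - 0.43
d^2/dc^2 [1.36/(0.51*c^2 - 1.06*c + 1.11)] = (-0.707472*c^2 + 1.470432*c + 1.36*(1.02*c - 1.06)*(2.04*c - 2.12) - 1.539792)/(0.51*c^2 - 1.06*c + 1.11)^3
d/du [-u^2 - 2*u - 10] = -2*u - 2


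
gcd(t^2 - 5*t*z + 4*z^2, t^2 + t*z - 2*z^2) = -t + z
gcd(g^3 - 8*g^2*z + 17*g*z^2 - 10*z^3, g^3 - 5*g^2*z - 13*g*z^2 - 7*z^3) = 1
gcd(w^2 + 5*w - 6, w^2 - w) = w - 1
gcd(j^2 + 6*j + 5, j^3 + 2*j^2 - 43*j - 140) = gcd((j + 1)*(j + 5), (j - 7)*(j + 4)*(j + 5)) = j + 5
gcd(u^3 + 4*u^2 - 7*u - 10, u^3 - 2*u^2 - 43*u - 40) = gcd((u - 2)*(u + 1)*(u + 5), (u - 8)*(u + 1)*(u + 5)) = u^2 + 6*u + 5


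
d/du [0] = 0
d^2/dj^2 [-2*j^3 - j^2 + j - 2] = -12*j - 2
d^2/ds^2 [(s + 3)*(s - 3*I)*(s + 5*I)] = 6*s + 6 + 4*I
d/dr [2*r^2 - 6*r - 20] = 4*r - 6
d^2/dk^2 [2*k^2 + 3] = 4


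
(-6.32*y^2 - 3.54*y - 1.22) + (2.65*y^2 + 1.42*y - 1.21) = -3.67*y^2 - 2.12*y - 2.43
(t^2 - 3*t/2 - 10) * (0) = 0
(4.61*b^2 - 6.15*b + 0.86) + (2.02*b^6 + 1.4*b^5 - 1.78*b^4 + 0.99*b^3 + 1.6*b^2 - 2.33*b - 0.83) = 2.02*b^6 + 1.4*b^5 - 1.78*b^4 + 0.99*b^3 + 6.21*b^2 - 8.48*b + 0.03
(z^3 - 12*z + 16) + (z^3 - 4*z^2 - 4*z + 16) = 2*z^3 - 4*z^2 - 16*z + 32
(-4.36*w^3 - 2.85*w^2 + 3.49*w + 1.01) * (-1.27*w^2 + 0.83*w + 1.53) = 5.5372*w^5 + 0.000700000000000145*w^4 - 13.4686*w^3 - 2.7465*w^2 + 6.178*w + 1.5453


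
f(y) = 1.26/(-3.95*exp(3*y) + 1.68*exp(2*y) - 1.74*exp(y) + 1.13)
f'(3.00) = 0.00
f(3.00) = 0.00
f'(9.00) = 0.00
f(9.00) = 0.00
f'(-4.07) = 0.03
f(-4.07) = 1.14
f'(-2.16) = 0.25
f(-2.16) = 1.33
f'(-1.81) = 0.41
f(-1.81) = 1.44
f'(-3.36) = 0.06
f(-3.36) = 1.18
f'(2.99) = 0.00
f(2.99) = -0.00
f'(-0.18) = 3.59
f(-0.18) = -0.87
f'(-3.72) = 0.04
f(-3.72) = 1.16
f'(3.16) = 0.00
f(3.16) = -0.00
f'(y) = 1.26*(11.85*exp(3*y) - 3.36*exp(2*y) + 1.74*exp(y))/(-3.95*exp(3*y) + 1.68*exp(2*y) - 1.74*exp(y) + 1.13)^2 = (14.931*exp(2*y) - 4.2336*exp(y) + 2.1924)*exp(y)/(3.95*exp(3*y) - 1.68*exp(2*y) + 1.74*exp(y) - 1.13)^2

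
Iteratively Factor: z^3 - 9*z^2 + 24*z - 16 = (z - 4)*(z^2 - 5*z + 4) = (z - 4)^2*(z - 1)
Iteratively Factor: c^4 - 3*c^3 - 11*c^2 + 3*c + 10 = (c + 2)*(c^3 - 5*c^2 - c + 5) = (c - 5)*(c + 2)*(c^2 - 1) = (c - 5)*(c + 1)*(c + 2)*(c - 1)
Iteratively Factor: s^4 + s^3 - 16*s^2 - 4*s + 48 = (s - 3)*(s^3 + 4*s^2 - 4*s - 16) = (s - 3)*(s + 2)*(s^2 + 2*s - 8) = (s - 3)*(s - 2)*(s + 2)*(s + 4)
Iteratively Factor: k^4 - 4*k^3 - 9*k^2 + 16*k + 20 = (k + 2)*(k^3 - 6*k^2 + 3*k + 10) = (k - 2)*(k + 2)*(k^2 - 4*k - 5) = (k - 5)*(k - 2)*(k + 2)*(k + 1)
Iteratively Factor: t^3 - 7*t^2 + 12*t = (t - 4)*(t^2 - 3*t) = (t - 4)*(t - 3)*(t)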